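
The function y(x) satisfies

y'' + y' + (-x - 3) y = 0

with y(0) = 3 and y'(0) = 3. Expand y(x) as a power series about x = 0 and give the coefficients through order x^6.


Ansatz: y(x) = sum_{n>=0} a_n x^n, so y'(x) = sum_{n>=1} n a_n x^(n-1) and y''(x) = sum_{n>=2} n(n-1) a_n x^(n-2).
Substitute into P(x) y'' + Q(x) y' + R(x) y = 0 with P(x) = 1, Q(x) = 1, R(x) = -x - 3, and match powers of x.
Initial conditions: a_0 = 3, a_1 = 3.
Setting the coefficient of each power of x to zero and solving order by order (substituting the coefficients already found):
  x^0: 2 a_2 + a_1 - 3 a_0 = 0  ->  2 a_2 = -a_1 + 3 a_0 = 6  ->  a_2 = 3
  x^1: 6 a_3 + 2 a_2 - 3 a_1 - a_0 = 0  ->  6 a_3 = -2 a_2 + 3 a_1 + a_0 = 6  ->  a_3 = 1
  x^2: 12 a_4 + 3 a_3 - 3 a_2 - a_1 = 0  ->  12 a_4 = -3 a_3 + 3 a_2 + a_1 = 9  ->  a_4 = 3/4
  x^3: 20 a_5 + 4 a_4 - 3 a_3 - a_2 = 0  ->  20 a_5 = -4 a_4 + 3 a_3 + a_2 = 3  ->  a_5 = 3/20
  x^4: 30 a_6 + 5 a_5 - 3 a_4 - a_3 = 0  ->  30 a_6 = -5 a_5 + 3 a_4 + a_3 = 5/2  ->  a_6 = 1/12
Truncated series: y(x) = 3 + 3 x + 3 x^2 + x^3 + (3/4) x^4 + (3/20) x^5 + (1/12) x^6 + O(x^7).

a_0 = 3; a_1 = 3; a_2 = 3; a_3 = 1; a_4 = 3/4; a_5 = 3/20; a_6 = 1/12


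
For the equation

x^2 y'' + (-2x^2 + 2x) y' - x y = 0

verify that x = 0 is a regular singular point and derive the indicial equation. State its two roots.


Divide by x^2 to reach normal form y'' + P_1(x) y' + P_2(x) y = 0 with P_1(x) = -2 + 2/x and P_2(x) = -1/x.
x = 0 is a singular point because the y'-coefficient -2 + 2/x has a pole at x = 0 and the y-coefficient -1/x has a pole at x = 0.
It is a regular singular point because x P_1(x) = p(x) = 2 - 2x and x^2 P_2(x) = q(x) = -x are polynomials, hence analytic at x = 0.
p(0) = 2,  q(0) = 0.
Indicial equation: r(r-1) + p(0) r + q(0) = 0, i.e. r^2 + (p(0) - 1) r + q(0) = 0, i.e. r^2 + 1 r = 0.
Discriminant: (1)^2 - 4(0) = 1, so r = (-1 ± 1)/2.
Solving: r_1 = 0, r_2 = -1.

indicial: r^2 + 1 r = 0; roots r_1 = 0, r_2 = -1


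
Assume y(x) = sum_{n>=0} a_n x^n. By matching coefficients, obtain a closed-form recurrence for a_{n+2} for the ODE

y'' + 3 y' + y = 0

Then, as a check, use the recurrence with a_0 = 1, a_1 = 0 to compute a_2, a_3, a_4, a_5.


Substitute y = sum_n a_n x^n.
y''(x) has coefficient (n+2)(n+1) a_{n+2} at x^n;
3 y'(x) has coefficient 3 (n+1) a_{n+1} at x^n;
y(x) has coefficient 1 a_n at x^n.
Matching x^n: (n+2)(n+1) a_{n+2} + 3 (n+1) a_{n+1} + 1 a_n = 0.
Thus a_{n+2} = [-3 (n+1) a_{n+1} - 1 a_n] / ((n+1)(n+2)).

Check with a_0 = 1, a_1 = 0 (apply the recurrence for n = 0, 1, 2, 3): a_0 = 1, a_1 = 0, a_2 = -1/2, a_3 = 1/2, a_4 = -1/3, a_5 = 7/40.

a_(n+2) = [-3 (n+1) a_(n+1) - 1 a_n] / ((n+1)(n+2)); check: a_0 = 1, a_1 = 0, a_2 = -1/2, a_3 = 1/2, a_4 = -1/3, a_5 = 7/40


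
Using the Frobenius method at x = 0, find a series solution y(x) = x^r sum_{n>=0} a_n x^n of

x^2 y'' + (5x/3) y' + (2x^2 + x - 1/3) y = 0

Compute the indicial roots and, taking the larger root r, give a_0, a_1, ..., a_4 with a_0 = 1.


Write in Frobenius form y'' + (p(x)/x) y' + (q(x)/x^2) y = 0:
  p(x) = 5/3,  q(x) = 2x^2 + x - 1/3.
Indicial equation: r(r-1) + (5/3) r + (-1/3) = 0 -> roots r_1 = 1/3, r_2 = -1.
Take r = r_1 = 1/3. Let y(x) = x^r sum_{n>=0} a_n x^n with a_0 = 1.
Substitute y = x^r sum a_n x^n and match x^{r+n}. The recurrence is
  D(n) a_n + 1 a_{n-1} + 2 a_{n-2} = 0,  where D(n) = (r+n)(r+n-1) + (5/3)(r+n) + (-1/3).
  a_n = [-1 a_{n-1} - 2 a_{n-2}] / D(n).
Since the indicial polynomial factors as (r - r_1)(r - r_2), D(n) = (r_1 + n - r_1)(r_1 + n - r_2) = n(n + 4/3).
Evaluating step by step (a_0 = 1):
  n = 1: D(1) = 1(1 + 4/3) = 7/3; numerator = -1(1) = -1; a_1 = (-1)/(7/3) = -3/7
  n = 2: D(2) = 2(2 + 4/3) = 20/3; numerator = -1(-3/7) - 2(1) = -11/7; a_2 = (-11/7)/(20/3) = -33/140
  n = 3: D(3) = 3(3 + 4/3) = 13; numerator = -1(-33/140) - 2(-3/7) = 153/140; a_3 = (153/140)/(13) = 153/1820
  n = 4: D(4) = 4(4 + 4/3) = 64/3; numerator = -1(153/1820) - 2(-33/140) = 141/364; a_4 = (141/364)/(64/3) = 423/23296

r = 1/3; a_0 = 1; a_1 = -3/7; a_2 = -33/140; a_3 = 153/1820; a_4 = 423/23296


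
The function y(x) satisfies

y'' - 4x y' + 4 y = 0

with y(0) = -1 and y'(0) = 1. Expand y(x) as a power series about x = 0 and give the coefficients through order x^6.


Ansatz: y(x) = sum_{n>=0} a_n x^n, so y'(x) = sum_{n>=1} n a_n x^(n-1) and y''(x) = sum_{n>=2} n(n-1) a_n x^(n-2).
Substitute into P(x) y'' + Q(x) y' + R(x) y = 0 with P(x) = 1, Q(x) = -4x, R(x) = 4, and match powers of x.
Initial conditions: a_0 = -1, a_1 = 1.
Setting the coefficient of each power of x to zero and solving order by order (substituting the coefficients already found):
  x^0: 2 a_2 + 4 a_0 = 0  ->  2 a_2 = -4 a_0 = 4  ->  a_2 = 2
  x^1: 6 a_3 = 0  ->  a_3 = 0
  x^2: 12 a_4 - 4 a_2 = 0  ->  12 a_4 = 4 a_2 = 8  ->  a_4 = 2/3
  x^3: 20 a_5 - 8 a_3 = 0  ->  20 a_5 = 8 a_3 = 0  ->  a_5 = 0
  x^4: 30 a_6 - 12 a_4 = 0  ->  30 a_6 = 12 a_4 = 8  ->  a_6 = 4/15
Truncated series: y(x) = -1 + x + 2 x^2 + (2/3) x^4 + (4/15) x^6 + O(x^7).

a_0 = -1; a_1 = 1; a_2 = 2; a_3 = 0; a_4 = 2/3; a_5 = 0; a_6 = 4/15


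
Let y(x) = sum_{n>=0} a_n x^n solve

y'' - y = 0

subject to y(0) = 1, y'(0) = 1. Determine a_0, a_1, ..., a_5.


Ansatz: y(x) = sum_{n>=0} a_n x^n, so y'(x) = sum_{n>=1} n a_n x^(n-1) and y''(x) = sum_{n>=2} n(n-1) a_n x^(n-2).
Substitute into P(x) y'' + Q(x) y' + R(x) y = 0 with P(x) = 1, Q(x) = 0, R(x) = -1, and match powers of x.
Initial conditions: a_0 = 1, a_1 = 1.
Setting the coefficient of each power of x to zero and solving order by order (substituting the coefficients already found):
  x^0: 2 a_2 - a_0 = 0  ->  2 a_2 = a_0 = 1  ->  a_2 = 1/2
  x^1: 6 a_3 - a_1 = 0  ->  6 a_3 = a_1 = 1  ->  a_3 = 1/6
  x^2: 12 a_4 - a_2 = 0  ->  12 a_4 = a_2 = 1/2  ->  a_4 = 1/24
  x^3: 20 a_5 - a_3 = 0  ->  20 a_5 = a_3 = 1/6  ->  a_5 = 1/120
Truncated series: y(x) = 1 + x + (1/2) x^2 + (1/6) x^3 + (1/24) x^4 + (1/120) x^5 + O(x^6).

a_0 = 1; a_1 = 1; a_2 = 1/2; a_3 = 1/6; a_4 = 1/24; a_5 = 1/120


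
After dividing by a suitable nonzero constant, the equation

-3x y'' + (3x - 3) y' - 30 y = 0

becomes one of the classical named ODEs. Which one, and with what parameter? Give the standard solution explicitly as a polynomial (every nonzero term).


All three coefficients share the factor -3; dividing through by -3 gives  x y'' + (1 - x) y' + 10 y = 0.
This matches the Laguerre equation x y'' + (1 - x) y' + n y = 0 with n = 10; the polynomial solution is L_10(x).
With y = sum_k a_k x^k, matching x^k gives (k+1)k a_{k+1} + (k+1) a_{k+1} - k a_k + n a_k = 0, i.e. (k+1)^2 a_{k+1} = (k - n) a_k = (k - 10) a_k. The right side vanishes at k = 10, so the series terminates at degree 10.
Standard normalization L_n(0) = 1 gives a_0 = 1. Work upward with a_{k+1} = (k - 10) a_k / (k+1)^2:
  a_1 = (0 - 10)(1) / 1^2 = -10/1 = -10
  a_2 = (1 - 10)(-10) / 2^2 = 90/4 = 45/2
  a_3 = (2 - 10)(45/2) / 3^2 = -180/9 = -20
  a_4 = (3 - 10)(-20) / 4^2 = 140/16 = 35/4
  a_5 = (4 - 10)(35/4) / 5^2 = (-105/2)/25 = -21/10
  a_6 = (5 - 10)(-21/10) / 6^2 = (21/2)/36 = 7/24
  a_7 = (6 - 10)(7/24) / 7^2 = (-7/6)/49 = -1/42
  a_8 = (7 - 10)(-1/42) / 8^2 = (1/14)/64 = 1/896
  a_9 = (8 - 10)(1/896) / 9^2 = (-1/448)/81 = -1/36288
  a_10 = (9 - 10)(-1/36288) / 10^2 = (1/36288)/100 = 1/3628800
Hence L_10(x) = x^10/3628800 - x^9/36288 + x^8/896 - x^7/42 + 7 x^6/24 - 21 x^5/10 + 35 x^4/4 - 20 x^3 + 45 x^2/2 - 10 x + 1.

L_10(x); series = x^10/3628800 - x^9/36288 + x^8/896 - x^7/42 + 7 x^6/24 - 21 x^5/10 + 35 x^4/4 - 20 x^3 + 45 x^2/2 - 10 x + 1


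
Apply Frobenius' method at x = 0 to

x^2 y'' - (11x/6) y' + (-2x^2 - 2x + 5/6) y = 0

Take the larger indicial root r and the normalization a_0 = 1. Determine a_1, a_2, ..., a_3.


Write in Frobenius form y'' + (p(x)/x) y' + (q(x)/x^2) y = 0:
  p(x) = -11/6,  q(x) = -2x^2 - 2x + 5/6.
Indicial equation: r(r-1) + (-11/6) r + (5/6) = 0 -> roots r_1 = 5/2, r_2 = 1/3.
Take r = r_1 = 5/2. Let y(x) = x^r sum_{n>=0} a_n x^n with a_0 = 1.
Substitute y = x^r sum a_n x^n and match x^{r+n}. The recurrence is
  D(n) a_n - 2 a_{n-1} - 2 a_{n-2} = 0,  where D(n) = (r+n)(r+n-1) + (-11/6)(r+n) + (5/6).
  a_n = [2 a_{n-1} + 2 a_{n-2}] / D(n).
Since the indicial polynomial factors as (r - r_1)(r - r_2), D(n) = (r_1 + n - r_1)(r_1 + n - r_2) = n(n + 13/6).
Evaluating step by step (a_0 = 1):
  n = 1: D(1) = 1(1 + 13/6) = 19/6; numerator = 2(1) = 2; a_1 = (2)/(19/6) = 12/19
  n = 2: D(2) = 2(2 + 13/6) = 25/3; numerator = 2(12/19) + 2(1) = 62/19; a_2 = (62/19)/(25/3) = 186/475
  n = 3: D(3) = 3(3 + 13/6) = 31/2; numerator = 2(186/475) + 2(12/19) = 972/475; a_3 = (972/475)/(31/2) = 1944/14725

r = 5/2; a_0 = 1; a_1 = 12/19; a_2 = 186/475; a_3 = 1944/14725


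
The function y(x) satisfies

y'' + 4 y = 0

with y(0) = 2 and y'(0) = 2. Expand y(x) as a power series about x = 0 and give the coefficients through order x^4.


Ansatz: y(x) = sum_{n>=0} a_n x^n, so y'(x) = sum_{n>=1} n a_n x^(n-1) and y''(x) = sum_{n>=2} n(n-1) a_n x^(n-2).
Substitute into P(x) y'' + Q(x) y' + R(x) y = 0 with P(x) = 1, Q(x) = 0, R(x) = 4, and match powers of x.
Initial conditions: a_0 = 2, a_1 = 2.
Setting the coefficient of each power of x to zero and solving order by order (substituting the coefficients already found):
  x^0: 2 a_2 + 4 a_0 = 0  ->  2 a_2 = -4 a_0 = -8  ->  a_2 = -4
  x^1: 6 a_3 + 4 a_1 = 0  ->  6 a_3 = -4 a_1 = -8  ->  a_3 = -4/3
  x^2: 12 a_4 + 4 a_2 = 0  ->  12 a_4 = -4 a_2 = 16  ->  a_4 = 4/3
Truncated series: y(x) = 2 + 2 x - 4 x^2 - (4/3) x^3 + (4/3) x^4 + O(x^5).

a_0 = 2; a_1 = 2; a_2 = -4; a_3 = -4/3; a_4 = 4/3


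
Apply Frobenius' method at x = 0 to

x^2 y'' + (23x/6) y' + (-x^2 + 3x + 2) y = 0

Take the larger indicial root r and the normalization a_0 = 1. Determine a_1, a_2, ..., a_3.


Write in Frobenius form y'' + (p(x)/x) y' + (q(x)/x^2) y = 0:
  p(x) = 23/6,  q(x) = -x^2 + 3x + 2.
Indicial equation: r(r-1) + (23/6) r + (2) = 0 -> roots r_1 = -4/3, r_2 = -3/2.
Take r = r_1 = -4/3. Let y(x) = x^r sum_{n>=0} a_n x^n with a_0 = 1.
Substitute y = x^r sum a_n x^n and match x^{r+n}. The recurrence is
  D(n) a_n + 3 a_{n-1} - 1 a_{n-2} = 0,  where D(n) = (r+n)(r+n-1) + (23/6)(r+n) + (2).
  a_n = [-3 a_{n-1} + 1 a_{n-2}] / D(n).
Since the indicial polynomial factors as (r - r_1)(r - r_2), D(n) = (r_1 + n - r_1)(r_1 + n - r_2) = n(n + 1/6).
Evaluating step by step (a_0 = 1):
  n = 1: D(1) = 1(1 + 1/6) = 7/6; numerator = -3(1) = -3; a_1 = (-3)/(7/6) = -18/7
  n = 2: D(2) = 2(2 + 1/6) = 13/3; numerator = -3(-18/7) + 1(1) = 61/7; a_2 = (61/7)/(13/3) = 183/91
  n = 3: D(3) = 3(3 + 1/6) = 19/2; numerator = -3(183/91) + 1(-18/7) = -783/91; a_3 = (-783/91)/(19/2) = -1566/1729

r = -4/3; a_0 = 1; a_1 = -18/7; a_2 = 183/91; a_3 = -1566/1729


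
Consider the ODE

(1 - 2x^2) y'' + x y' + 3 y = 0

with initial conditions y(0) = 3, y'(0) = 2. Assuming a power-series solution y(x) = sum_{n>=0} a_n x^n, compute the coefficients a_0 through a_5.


Ansatz: y(x) = sum_{n>=0} a_n x^n, so y'(x) = sum_{n>=1} n a_n x^(n-1) and y''(x) = sum_{n>=2} n(n-1) a_n x^(n-2).
Substitute into P(x) y'' + Q(x) y' + R(x) y = 0 with P(x) = 1 - 2x^2, Q(x) = x, R(x) = 3, and match powers of x.
Initial conditions: a_0 = 3, a_1 = 2.
Setting the coefficient of each power of x to zero and solving order by order (substituting the coefficients already found):
  x^0: 2 a_2 + 3 a_0 = 0  ->  2 a_2 = -3 a_0 = -9  ->  a_2 = -9/2
  x^1: 6 a_3 + 4 a_1 = 0  ->  6 a_3 = -4 a_1 = -8  ->  a_3 = -4/3
  x^2: 12 a_4 + a_2 = 0  ->  12 a_4 = -a_2 = 9/2  ->  a_4 = 3/8
  x^3: 20 a_5 - 6 a_3 = 0  ->  20 a_5 = 6 a_3 = -8  ->  a_5 = -2/5
Truncated series: y(x) = 3 + 2 x - (9/2) x^2 - (4/3) x^3 + (3/8) x^4 - (2/5) x^5 + O(x^6).

a_0 = 3; a_1 = 2; a_2 = -9/2; a_3 = -4/3; a_4 = 3/8; a_5 = -2/5


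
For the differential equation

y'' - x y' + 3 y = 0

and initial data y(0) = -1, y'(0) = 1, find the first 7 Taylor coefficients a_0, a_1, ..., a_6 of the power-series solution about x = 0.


Ansatz: y(x) = sum_{n>=0} a_n x^n, so y'(x) = sum_{n>=1} n a_n x^(n-1) and y''(x) = sum_{n>=2} n(n-1) a_n x^(n-2).
Substitute into P(x) y'' + Q(x) y' + R(x) y = 0 with P(x) = 1, Q(x) = -x, R(x) = 3, and match powers of x.
Initial conditions: a_0 = -1, a_1 = 1.
Setting the coefficient of each power of x to zero and solving order by order (substituting the coefficients already found):
  x^0: 2 a_2 + 3 a_0 = 0  ->  2 a_2 = -3 a_0 = 3  ->  a_2 = 3/2
  x^1: 6 a_3 + 2 a_1 = 0  ->  6 a_3 = -2 a_1 = -2  ->  a_3 = -1/3
  x^2: 12 a_4 + a_2 = 0  ->  12 a_4 = -a_2 = -3/2  ->  a_4 = -1/8
  x^3: 20 a_5 = 0  ->  a_5 = 0
  x^4: 30 a_6 - a_4 = 0  ->  30 a_6 = a_4 = -1/8  ->  a_6 = -1/240
Truncated series: y(x) = -1 + x + (3/2) x^2 - (1/3) x^3 - (1/8) x^4 - (1/240) x^6 + O(x^7).

a_0 = -1; a_1 = 1; a_2 = 3/2; a_3 = -1/3; a_4 = -1/8; a_5 = 0; a_6 = -1/240


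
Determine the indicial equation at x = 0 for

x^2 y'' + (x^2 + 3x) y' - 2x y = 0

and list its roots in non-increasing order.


Divide by x^2 to reach normal form y'' + P_1(x) y' + P_2(x) y = 0 with P_1(x) = 1 + 3/x and P_2(x) = -2/x.
x = 0 is a singular point because the y'-coefficient 1 + 3/x has a pole at x = 0 and the y-coefficient -2/x has a pole at x = 0.
It is a regular singular point because x P_1(x) = p(x) = x + 3 and x^2 P_2(x) = q(x) = -2x are polynomials, hence analytic at x = 0.
p(0) = 3,  q(0) = 0.
Indicial equation: r(r-1) + p(0) r + q(0) = 0, i.e. r^2 + (p(0) - 1) r + q(0) = 0, i.e. r^2 + 2 r = 0.
Discriminant: (2)^2 - 4(0) = 4, so r = (-2 ± 2)/2.
Solving: r_1 = 0, r_2 = -2.

indicial: r^2 + 2 r = 0; roots r_1 = 0, r_2 = -2


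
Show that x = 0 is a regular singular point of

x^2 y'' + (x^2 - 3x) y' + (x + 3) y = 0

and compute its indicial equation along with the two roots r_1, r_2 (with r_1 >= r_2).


Divide by x^2 to reach normal form y'' + P_1(x) y' + P_2(x) y = 0 with P_1(x) = 1 - 3/x and P_2(x) = 1/x + 3/x^2.
x = 0 is a singular point because the y'-coefficient 1 - 3/x has a pole at x = 0 and the y-coefficient 1/x + 3/x^2 has a pole at x = 0.
It is a regular singular point because x P_1(x) = p(x) = x - 3 and x^2 P_2(x) = q(x) = x + 3 are polynomials, hence analytic at x = 0.
p(0) = -3,  q(0) = 3.
Indicial equation: r(r-1) + p(0) r + q(0) = 0, i.e. r^2 + (p(0) - 1) r + q(0) = 0, i.e. r^2 - 4 r + 3 = 0.
Discriminant: (-4)^2 - 4(3) = 4, so r = (4 ± 2)/2.
Solving: r_1 = 3, r_2 = 1.

indicial: r^2 - 4 r + 3 = 0; roots r_1 = 3, r_2 = 1


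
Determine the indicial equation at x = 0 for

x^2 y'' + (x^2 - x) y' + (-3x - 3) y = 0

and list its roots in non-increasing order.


Divide by x^2 to reach normal form y'' + P_1(x) y' + P_2(x) y = 0 with P_1(x) = 1 - 1/x and P_2(x) = -3/x - 3/x^2.
x = 0 is a singular point because the y'-coefficient 1 - 1/x has a pole at x = 0 and the y-coefficient -3/x - 3/x^2 has a pole at x = 0.
It is a regular singular point because x P_1(x) = p(x) = x - 1 and x^2 P_2(x) = q(x) = -3x - 3 are polynomials, hence analytic at x = 0.
p(0) = -1,  q(0) = -3.
Indicial equation: r(r-1) + p(0) r + q(0) = 0, i.e. r^2 + (p(0) - 1) r + q(0) = 0, i.e. r^2 - 2 r - 3 = 0.
Discriminant: (-2)^2 - 4(-3) = 16, so r = (2 ± 4)/2.
Solving: r_1 = 3, r_2 = -1.

indicial: r^2 - 2 r - 3 = 0; roots r_1 = 3, r_2 = -1


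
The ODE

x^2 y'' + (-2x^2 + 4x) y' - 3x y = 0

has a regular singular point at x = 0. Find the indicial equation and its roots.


Divide by x^2 to reach normal form y'' + P_1(x) y' + P_2(x) y = 0 with P_1(x) = -2 + 4/x and P_2(x) = -3/x.
x = 0 is a singular point because the y'-coefficient -2 + 4/x has a pole at x = 0 and the y-coefficient -3/x has a pole at x = 0.
It is a regular singular point because x P_1(x) = p(x) = 4 - 2x and x^2 P_2(x) = q(x) = -3x are polynomials, hence analytic at x = 0.
p(0) = 4,  q(0) = 0.
Indicial equation: r(r-1) + p(0) r + q(0) = 0, i.e. r^2 + (p(0) - 1) r + q(0) = 0, i.e. r^2 + 3 r = 0.
Discriminant: (3)^2 - 4(0) = 9, so r = (-3 ± 3)/2.
Solving: r_1 = 0, r_2 = -3.

indicial: r^2 + 3 r = 0; roots r_1 = 0, r_2 = -3


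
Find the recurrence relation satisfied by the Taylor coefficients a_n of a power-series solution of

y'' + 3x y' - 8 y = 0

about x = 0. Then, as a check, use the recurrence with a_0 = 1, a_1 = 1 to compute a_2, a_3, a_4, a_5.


Substitute y = sum_n a_n x^n.
y''(x) has coefficient (n+2)(n+1) a_{n+2} at x^n;
3 x y'(x) has coefficient 3 n a_n at x^n (shift);
-8 y(x) has coefficient -8 a_n at x^n.
Matching x^n: (n+2)(n+1) a_{n+2} + (3n - 8) a_n = 0.
Thus a_{n+2} = (-3n + 8) / ((n+1)(n+2)) * a_n.

Check with a_0 = 1, a_1 = 1 (apply the recurrence for n = 0, 1, 2, 3): a_0 = 1, a_1 = 1, a_2 = 4, a_3 = 5/6, a_4 = 2/3, a_5 = -1/24.

a_(n+2) = (-3n + 8) / ((n+1)(n+2)) * a_n; check: a_0 = 1, a_1 = 1, a_2 = 4, a_3 = 5/6, a_4 = 2/3, a_5 = -1/24


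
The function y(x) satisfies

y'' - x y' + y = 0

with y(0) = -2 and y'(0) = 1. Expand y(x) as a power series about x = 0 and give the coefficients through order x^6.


Ansatz: y(x) = sum_{n>=0} a_n x^n, so y'(x) = sum_{n>=1} n a_n x^(n-1) and y''(x) = sum_{n>=2} n(n-1) a_n x^(n-2).
Substitute into P(x) y'' + Q(x) y' + R(x) y = 0 with P(x) = 1, Q(x) = -x, R(x) = 1, and match powers of x.
Initial conditions: a_0 = -2, a_1 = 1.
Setting the coefficient of each power of x to zero and solving order by order (substituting the coefficients already found):
  x^0: 2 a_2 + a_0 = 0  ->  2 a_2 = -a_0 = 2  ->  a_2 = 1
  x^1: 6 a_3 = 0  ->  a_3 = 0
  x^2: 12 a_4 - a_2 = 0  ->  12 a_4 = a_2 = 1  ->  a_4 = 1/12
  x^3: 20 a_5 - 2 a_3 = 0  ->  20 a_5 = 2 a_3 = 0  ->  a_5 = 0
  x^4: 30 a_6 - 3 a_4 = 0  ->  30 a_6 = 3 a_4 = 1/4  ->  a_6 = 1/120
Truncated series: y(x) = -2 + x + x^2 + (1/12) x^4 + (1/120) x^6 + O(x^7).

a_0 = -2; a_1 = 1; a_2 = 1; a_3 = 0; a_4 = 1/12; a_5 = 0; a_6 = 1/120


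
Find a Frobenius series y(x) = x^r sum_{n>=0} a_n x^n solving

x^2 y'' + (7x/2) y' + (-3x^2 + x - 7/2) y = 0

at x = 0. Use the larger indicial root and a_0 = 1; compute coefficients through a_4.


Write in Frobenius form y'' + (p(x)/x) y' + (q(x)/x^2) y = 0:
  p(x) = 7/2,  q(x) = -3x^2 + x - 7/2.
Indicial equation: r(r-1) + (7/2) r + (-7/2) = 0 -> roots r_1 = 1, r_2 = -7/2.
Take r = r_1 = 1. Let y(x) = x^r sum_{n>=0} a_n x^n with a_0 = 1.
Substitute y = x^r sum a_n x^n and match x^{r+n}. The recurrence is
  D(n) a_n + 1 a_{n-1} - 3 a_{n-2} = 0,  where D(n) = (r+n)(r+n-1) + (7/2)(r+n) + (-7/2).
  a_n = [-1 a_{n-1} + 3 a_{n-2}] / D(n).
Since the indicial polynomial factors as (r - r_1)(r - r_2), D(n) = (r_1 + n - r_1)(r_1 + n - r_2) = n(n + 9/2).
Evaluating step by step (a_0 = 1):
  n = 1: D(1) = 1(1 + 9/2) = 11/2; numerator = -1(1) = -1; a_1 = (-1)/(11/2) = -2/11
  n = 2: D(2) = 2(2 + 9/2) = 13; numerator = -1(-2/11) + 3(1) = 35/11; a_2 = (35/11)/(13) = 35/143
  n = 3: D(3) = 3(3 + 9/2) = 45/2; numerator = -1(35/143) + 3(-2/11) = -113/143; a_3 = (-113/143)/(45/2) = -226/6435
  n = 4: D(4) = 4(4 + 9/2) = 34; numerator = -1(-226/6435) + 3(35/143) = 4951/6435; a_4 = (4951/6435)/(34) = 4951/218790

r = 1; a_0 = 1; a_1 = -2/11; a_2 = 35/143; a_3 = -226/6435; a_4 = 4951/218790


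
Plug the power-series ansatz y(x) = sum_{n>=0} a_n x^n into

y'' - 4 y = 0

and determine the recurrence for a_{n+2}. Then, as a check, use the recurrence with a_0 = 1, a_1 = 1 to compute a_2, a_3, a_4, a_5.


Substitute y = sum_n a_n x^n into y'' + (const) y = 0.
y''(x) = sum_{n>=0} (n+2)(n+1) a_{n+2} x^n.
The ODE becomes sum_n [(n+2)(n+1) a_{n+2} - 4 a_n] x^n = 0.
Setting each coefficient to zero gives the recurrence:
  (n+2)(n+1) a_{n+2} - 4 a_n = 0,
  a_{n+2} = 4 / ((n+1)(n+2)) a_n.

Check with a_0 = 1, a_1 = 1 (apply the recurrence for n = 0, 1, 2, 3): a_0 = 1, a_1 = 1, a_2 = 2, a_3 = 2/3, a_4 = 2/3, a_5 = 2/15.

a_{n+2} = 4/((n+1)(n+2)) * a_n; check: a_0 = 1, a_1 = 1, a_2 = 2, a_3 = 2/3, a_4 = 2/3, a_5 = 2/15


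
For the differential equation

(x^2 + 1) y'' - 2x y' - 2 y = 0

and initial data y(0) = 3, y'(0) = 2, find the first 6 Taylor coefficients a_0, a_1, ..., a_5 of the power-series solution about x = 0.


Ansatz: y(x) = sum_{n>=0} a_n x^n, so y'(x) = sum_{n>=1} n a_n x^(n-1) and y''(x) = sum_{n>=2} n(n-1) a_n x^(n-2).
Substitute into P(x) y'' + Q(x) y' + R(x) y = 0 with P(x) = x^2 + 1, Q(x) = -2x, R(x) = -2, and match powers of x.
Initial conditions: a_0 = 3, a_1 = 2.
Setting the coefficient of each power of x to zero and solving order by order (substituting the coefficients already found):
  x^0: 2 a_2 - 2 a_0 = 0  ->  2 a_2 = 2 a_0 = 6  ->  a_2 = 3
  x^1: 6 a_3 - 4 a_1 = 0  ->  6 a_3 = 4 a_1 = 8  ->  a_3 = 4/3
  x^2: 12 a_4 - 4 a_2 = 0  ->  12 a_4 = 4 a_2 = 12  ->  a_4 = 1
  x^3: 20 a_5 - 2 a_3 = 0  ->  20 a_5 = 2 a_3 = 8/3  ->  a_5 = 2/15
Truncated series: y(x) = 3 + 2 x + 3 x^2 + (4/3) x^3 + x^4 + (2/15) x^5 + O(x^6).

a_0 = 3; a_1 = 2; a_2 = 3; a_3 = 4/3; a_4 = 1; a_5 = 2/15


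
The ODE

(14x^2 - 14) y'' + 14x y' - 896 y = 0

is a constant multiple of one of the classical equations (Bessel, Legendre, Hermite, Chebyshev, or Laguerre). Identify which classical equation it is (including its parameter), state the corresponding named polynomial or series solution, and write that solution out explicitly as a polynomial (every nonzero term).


All three coefficients share the factor -14; dividing through by -14 gives  (1 - x^2) y'' - x y' + 64 y = 0.
This matches the Chebyshev equation (1 - x^2) y'' - x y' + n^2 y = 0 (note the -x y' term, not -2x y') with n^2 = 64, so n = 8; the polynomial solution is T_8(x).
With y = sum_k a_k x^k, matching x^k gives (k+2)(k+1) a_{k+2} = (k^2 - n^2) a_k = (k - 8)(k + 8) a_k. The right side vanishes at k = 8, so the series with the parity of 8 terminates at degree 8.
Standard normalization: leading coefficient of T_n is 2^(n-1), so a_8 = 2^7 = 128. Work downward with a_k = (k+1)(k+2) a_{k+2} / ((k - 8)(k + 8)):
  a_6 = (7)(8)(128) / ((6 - 8)(6 + 8)) = 7168/(-28) = -256
  a_4 = (5)(6)(-256) / ((4 - 8)(4 + 8)) = -7680/(-48) = 160
  a_2 = (3)(4)(160) / ((2 - 8)(2 + 8)) = 1920/(-60) = -32
  a_0 = (1)(2)(-32) / ((0 - 8)(0 + 8)) = -64/(-64) = 1
Hence T_8(x) = 128 x^8 - 256 x^6 + 160 x^4 - 32 x^2 + 1.

T_8(x); series = 128 x^8 - 256 x^6 + 160 x^4 - 32 x^2 + 1


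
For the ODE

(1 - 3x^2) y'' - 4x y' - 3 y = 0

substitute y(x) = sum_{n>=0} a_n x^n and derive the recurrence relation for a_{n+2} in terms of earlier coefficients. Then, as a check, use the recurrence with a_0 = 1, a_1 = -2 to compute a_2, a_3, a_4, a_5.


Substitute y = sum_n a_n x^n.
(1 - 3 x^2) y'' contributes (n+2)(n+1) a_{n+2} - 3 n(n-1) a_n at x^n.
-4 x y'(x) contributes -4 n a_n at x^n.
-3 y(x) contributes -3 a_n at x^n.
Matching x^n: (n+2)(n+1) a_{n+2} + (-3 n(n-1) - 4 n - 3) a_n = 0.
Thus a_{n+2} = (3 n(n-1) + 4 n + 3) / ((n+1)(n+2)) * a_n.

Check with a_0 = 1, a_1 = -2 (apply the recurrence for n = 0, 1, 2, 3): a_0 = 1, a_1 = -2, a_2 = 3/2, a_3 = -7/3, a_4 = 17/8, a_5 = -77/20.

a_(n+2) = (3 n(n-1) + 4 n + 3) / ((n+1)(n+2)) * a_n; check: a_0 = 1, a_1 = -2, a_2 = 3/2, a_3 = -7/3, a_4 = 17/8, a_5 = -77/20


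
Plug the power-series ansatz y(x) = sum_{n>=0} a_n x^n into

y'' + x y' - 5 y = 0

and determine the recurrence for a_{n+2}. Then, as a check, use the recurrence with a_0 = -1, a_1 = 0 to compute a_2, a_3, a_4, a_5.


Substitute y = sum_n a_n x^n.
y''(x) has coefficient (n+2)(n+1) a_{n+2} at x^n;
x y'(x) has coefficient n a_n at x^n (shift);
-5 y(x) has coefficient -5 a_n at x^n.
Matching x^n: (n+2)(n+1) a_{n+2} + (n - 5) a_n = 0.
Thus a_{n+2} = (-n + 5) / ((n+1)(n+2)) * a_n.

Check with a_0 = -1, a_1 = 0 (apply the recurrence for n = 0, 1, 2, 3): a_0 = -1, a_1 = 0, a_2 = -5/2, a_3 = 0, a_4 = -5/8, a_5 = 0.

a_(n+2) = (-n + 5) / ((n+1)(n+2)) * a_n; check: a_0 = -1, a_1 = 0, a_2 = -5/2, a_3 = 0, a_4 = -5/8, a_5 = 0


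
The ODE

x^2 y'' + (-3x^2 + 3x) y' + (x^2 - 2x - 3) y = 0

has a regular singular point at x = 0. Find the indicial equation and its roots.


Divide by x^2 to reach normal form y'' + P_1(x) y' + P_2(x) y = 0 with P_1(x) = -3 + 3/x and P_2(x) = 1 - 2/x - 3/x^2.
x = 0 is a singular point because the y'-coefficient -3 + 3/x has a pole at x = 0 and the y-coefficient 1 - 2/x - 3/x^2 has a pole at x = 0.
It is a regular singular point because x P_1(x) = p(x) = 3 - 3x and x^2 P_2(x) = q(x) = x^2 - 2x - 3 are polynomials, hence analytic at x = 0.
p(0) = 3,  q(0) = -3.
Indicial equation: r(r-1) + p(0) r + q(0) = 0, i.e. r^2 + (p(0) - 1) r + q(0) = 0, i.e. r^2 + 2 r - 3 = 0.
Discriminant: (2)^2 - 4(-3) = 16, so r = (-2 ± 4)/2.
Solving: r_1 = 1, r_2 = -3.

indicial: r^2 + 2 r - 3 = 0; roots r_1 = 1, r_2 = -3


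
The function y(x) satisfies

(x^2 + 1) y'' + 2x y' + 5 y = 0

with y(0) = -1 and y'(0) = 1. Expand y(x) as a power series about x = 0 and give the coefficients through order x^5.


Ansatz: y(x) = sum_{n>=0} a_n x^n, so y'(x) = sum_{n>=1} n a_n x^(n-1) and y''(x) = sum_{n>=2} n(n-1) a_n x^(n-2).
Substitute into P(x) y'' + Q(x) y' + R(x) y = 0 with P(x) = x^2 + 1, Q(x) = 2x, R(x) = 5, and match powers of x.
Initial conditions: a_0 = -1, a_1 = 1.
Setting the coefficient of each power of x to zero and solving order by order (substituting the coefficients already found):
  x^0: 2 a_2 + 5 a_0 = 0  ->  2 a_2 = -5 a_0 = 5  ->  a_2 = 5/2
  x^1: 6 a_3 + 7 a_1 = 0  ->  6 a_3 = -7 a_1 = -7  ->  a_3 = -7/6
  x^2: 12 a_4 + 11 a_2 = 0  ->  12 a_4 = -11 a_2 = -55/2  ->  a_4 = -55/24
  x^3: 20 a_5 + 17 a_3 = 0  ->  20 a_5 = -17 a_3 = 119/6  ->  a_5 = 119/120
Truncated series: y(x) = -1 + x + (5/2) x^2 - (7/6) x^3 - (55/24) x^4 + (119/120) x^5 + O(x^6).

a_0 = -1; a_1 = 1; a_2 = 5/2; a_3 = -7/6; a_4 = -55/24; a_5 = 119/120


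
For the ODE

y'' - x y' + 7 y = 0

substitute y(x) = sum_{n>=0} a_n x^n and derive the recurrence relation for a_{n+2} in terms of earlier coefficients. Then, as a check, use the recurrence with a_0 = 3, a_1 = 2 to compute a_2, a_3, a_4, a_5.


Substitute y = sum_n a_n x^n.
y''(x) has coefficient (n+2)(n+1) a_{n+2} at x^n;
-x y'(x) has coefficient -n a_n at x^n (shift);
7 y(x) has coefficient 7 a_n at x^n.
Matching x^n: (n+2)(n+1) a_{n+2} + (-n + 7) a_n = 0.
Thus a_{n+2} = (n - 7) / ((n+1)(n+2)) * a_n.

Check with a_0 = 3, a_1 = 2 (apply the recurrence for n = 0, 1, 2, 3): a_0 = 3, a_1 = 2, a_2 = -21/2, a_3 = -2, a_4 = 35/8, a_5 = 2/5.

a_(n+2) = (n - 7) / ((n+1)(n+2)) * a_n; check: a_0 = 3, a_1 = 2, a_2 = -21/2, a_3 = -2, a_4 = 35/8, a_5 = 2/5


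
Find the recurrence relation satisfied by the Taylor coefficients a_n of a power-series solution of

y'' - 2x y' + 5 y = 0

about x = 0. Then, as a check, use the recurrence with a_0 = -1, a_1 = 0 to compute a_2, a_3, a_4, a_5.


Substitute y = sum_n a_n x^n.
y''(x) has coefficient (n+2)(n+1) a_{n+2} at x^n;
-2 x y'(x) has coefficient -2 n a_n at x^n (shift);
5 y(x) has coefficient 5 a_n at x^n.
Matching x^n: (n+2)(n+1) a_{n+2} + (-2n + 5) a_n = 0.
Thus a_{n+2} = (2n - 5) / ((n+1)(n+2)) * a_n.

Check with a_0 = -1, a_1 = 0 (apply the recurrence for n = 0, 1, 2, 3): a_0 = -1, a_1 = 0, a_2 = 5/2, a_3 = 0, a_4 = -5/24, a_5 = 0.

a_(n+2) = (2n - 5) / ((n+1)(n+2)) * a_n; check: a_0 = -1, a_1 = 0, a_2 = 5/2, a_3 = 0, a_4 = -5/24, a_5 = 0


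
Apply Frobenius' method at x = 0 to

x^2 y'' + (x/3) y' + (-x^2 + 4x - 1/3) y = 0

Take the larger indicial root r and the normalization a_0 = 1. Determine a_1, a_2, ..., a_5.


Write in Frobenius form y'' + (p(x)/x) y' + (q(x)/x^2) y = 0:
  p(x) = 1/3,  q(x) = -x^2 + 4x - 1/3.
Indicial equation: r(r-1) + (1/3) r + (-1/3) = 0 -> roots r_1 = 1, r_2 = -1/3.
Take r = r_1 = 1. Let y(x) = x^r sum_{n>=0} a_n x^n with a_0 = 1.
Substitute y = x^r sum a_n x^n and match x^{r+n}. The recurrence is
  D(n) a_n + 4 a_{n-1} - 1 a_{n-2} = 0,  where D(n) = (r+n)(r+n-1) + (1/3)(r+n) + (-1/3).
  a_n = [-4 a_{n-1} + 1 a_{n-2}] / D(n).
Since the indicial polynomial factors as (r - r_1)(r - r_2), D(n) = (r_1 + n - r_1)(r_1 + n - r_2) = n(n + 4/3).
Evaluating step by step (a_0 = 1):
  n = 1: D(1) = 1(1 + 4/3) = 7/3; numerator = -4(1) = -4; a_1 = (-4)/(7/3) = -12/7
  n = 2: D(2) = 2(2 + 4/3) = 20/3; numerator = -4(-12/7) + 1(1) = 55/7; a_2 = (55/7)/(20/3) = 33/28
  n = 3: D(3) = 3(3 + 4/3) = 13; numerator = -4(33/28) + 1(-12/7) = -45/7; a_3 = (-45/7)/(13) = -45/91
  n = 4: D(4) = 4(4 + 4/3) = 64/3; numerator = -4(-45/91) + 1(33/28) = 1149/364; a_4 = (1149/364)/(64/3) = 3447/23296
  n = 5: D(5) = 5(5 + 4/3) = 95/3; numerator = -4(3447/23296) + 1(-45/91) = -6327/5824; a_5 = (-6327/5824)/(95/3) = -999/29120

r = 1; a_0 = 1; a_1 = -12/7; a_2 = 33/28; a_3 = -45/91; a_4 = 3447/23296; a_5 = -999/29120


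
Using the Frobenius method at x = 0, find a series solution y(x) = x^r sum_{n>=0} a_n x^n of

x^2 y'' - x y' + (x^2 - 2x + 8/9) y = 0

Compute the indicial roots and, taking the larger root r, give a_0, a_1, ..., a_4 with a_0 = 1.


Write in Frobenius form y'' + (p(x)/x) y' + (q(x)/x^2) y = 0:
  p(x) = -1,  q(x) = x^2 - 2x + 8/9.
Indicial equation: r(r-1) + (-1) r + (8/9) = 0 -> roots r_1 = 4/3, r_2 = 2/3.
Take r = r_1 = 4/3. Let y(x) = x^r sum_{n>=0} a_n x^n with a_0 = 1.
Substitute y = x^r sum a_n x^n and match x^{r+n}. The recurrence is
  D(n) a_n - 2 a_{n-1} + 1 a_{n-2} = 0,  where D(n) = (r+n)(r+n-1) + (-1)(r+n) + (8/9).
  a_n = [2 a_{n-1} - 1 a_{n-2}] / D(n).
Since the indicial polynomial factors as (r - r_1)(r - r_2), D(n) = (r_1 + n - r_1)(r_1 + n - r_2) = n(n + 2/3).
Evaluating step by step (a_0 = 1):
  n = 1: D(1) = 1(1 + 2/3) = 5/3; numerator = 2(1) = 2; a_1 = (2)/(5/3) = 6/5
  n = 2: D(2) = 2(2 + 2/3) = 16/3; numerator = 2(6/5) - 1(1) = 7/5; a_2 = (7/5)/(16/3) = 21/80
  n = 3: D(3) = 3(3 + 2/3) = 11; numerator = 2(21/80) - 1(6/5) = -27/40; a_3 = (-27/40)/(11) = -27/440
  n = 4: D(4) = 4(4 + 2/3) = 56/3; numerator = 2(-27/440) - 1(21/80) = -339/880; a_4 = (-339/880)/(56/3) = -1017/49280

r = 4/3; a_0 = 1; a_1 = 6/5; a_2 = 21/80; a_3 = -27/440; a_4 = -1017/49280


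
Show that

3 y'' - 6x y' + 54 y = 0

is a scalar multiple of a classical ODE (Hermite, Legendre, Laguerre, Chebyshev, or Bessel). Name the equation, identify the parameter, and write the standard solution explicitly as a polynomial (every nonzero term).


All three coefficients share the factor 3; dividing through by 3 gives  y'' - 2x y' + 18 y = 0.
This matches the Hermite equation y'' - 2x y' + 2n y = 0 with 2n = 18, so n = 9; the polynomial solution is H_9(x).
With y = sum_k a_k x^k, matching x^k gives (k+2)(k+1) a_{k+2} = 2(k - n) a_k = 2(k - 9) a_k. The right side vanishes at k = 9, so the series with the parity of 9 terminates at degree 9.
Standard normalization: leading coefficient of H_n is 2^n, so a_9 = 2^9 = 512. Work downward with a_k = (k+1)(k+2) a_{k+2} / (2(k - n)):
  a_7 = (8)(9)(512) / (2(7 - 9)) = 36864/(-4) = -9216
  a_5 = (6)(7)(-9216) / (2(5 - 9)) = -387072/(-8) = 48384
  a_3 = (4)(5)(48384) / (2(3 - 9)) = 967680/(-12) = -80640
  a_1 = (2)(3)(-80640) / (2(1 - 9)) = -483840/(-16) = 30240
Hence H_9(x) = 512 x^9 - 9216 x^7 + 48384 x^5 - 80640 x^3 + 30240 x.

H_9(x); series = 512 x^9 - 9216 x^7 + 48384 x^5 - 80640 x^3 + 30240 x


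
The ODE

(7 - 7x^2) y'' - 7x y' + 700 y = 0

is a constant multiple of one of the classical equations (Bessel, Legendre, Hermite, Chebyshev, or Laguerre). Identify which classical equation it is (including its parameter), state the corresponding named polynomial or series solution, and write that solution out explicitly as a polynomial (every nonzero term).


All three coefficients share the factor 7; dividing through by 7 gives  (1 - x^2) y'' - x y' + 100 y = 0.
This matches the Chebyshev equation (1 - x^2) y'' - x y' + n^2 y = 0 (note the -x y' term, not -2x y') with n^2 = 100, so n = 10; the polynomial solution is T_10(x).
With y = sum_k a_k x^k, matching x^k gives (k+2)(k+1) a_{k+2} = (k^2 - n^2) a_k = (k - 10)(k + 10) a_k. The right side vanishes at k = 10, so the series with the parity of 10 terminates at degree 10.
Standard normalization: leading coefficient of T_n is 2^(n-1), so a_10 = 2^9 = 512. Work downward with a_k = (k+1)(k+2) a_{k+2} / ((k - 10)(k + 10)):
  a_8 = (9)(10)(512) / ((8 - 10)(8 + 10)) = 46080/(-36) = -1280
  a_6 = (7)(8)(-1280) / ((6 - 10)(6 + 10)) = -71680/(-64) = 1120
  a_4 = (5)(6)(1120) / ((4 - 10)(4 + 10)) = 33600/(-84) = -400
  a_2 = (3)(4)(-400) / ((2 - 10)(2 + 10)) = -4800/(-96) = 50
  a_0 = (1)(2)(50) / ((0 - 10)(0 + 10)) = 100/(-100) = -1
Hence T_10(x) = 512 x^10 - 1280 x^8 + 1120 x^6 - 400 x^4 + 50 x^2 - 1.

T_10(x); series = 512 x^10 - 1280 x^8 + 1120 x^6 - 400 x^4 + 50 x^2 - 1


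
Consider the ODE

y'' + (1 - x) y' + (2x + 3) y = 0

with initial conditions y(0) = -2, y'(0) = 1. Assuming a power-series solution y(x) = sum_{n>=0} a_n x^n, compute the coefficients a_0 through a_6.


Ansatz: y(x) = sum_{n>=0} a_n x^n, so y'(x) = sum_{n>=1} n a_n x^(n-1) and y''(x) = sum_{n>=2} n(n-1) a_n x^(n-2).
Substitute into P(x) y'' + Q(x) y' + R(x) y = 0 with P(x) = 1, Q(x) = 1 - x, R(x) = 2x + 3, and match powers of x.
Initial conditions: a_0 = -2, a_1 = 1.
Setting the coefficient of each power of x to zero and solving order by order (substituting the coefficients already found):
  x^0: 2 a_2 + a_1 + 3 a_0 = 0  ->  2 a_2 = -a_1 - 3 a_0 = 5  ->  a_2 = 5/2
  x^1: 6 a_3 + 2 a_2 + 2 a_1 + 2 a_0 = 0  ->  6 a_3 = -2 a_2 - 2 a_1 - 2 a_0 = -3  ->  a_3 = -1/2
  x^2: 12 a_4 + 3 a_3 + a_2 + 2 a_1 = 0  ->  12 a_4 = -3 a_3 - a_2 - 2 a_1 = -3  ->  a_4 = -1/4
  x^3: 20 a_5 + 4 a_4 + 2 a_2 = 0  ->  20 a_5 = -4 a_4 - 2 a_2 = -4  ->  a_5 = -1/5
  x^4: 30 a_6 + 5 a_5 - a_4 + 2 a_3 = 0  ->  30 a_6 = -5 a_5 + a_4 - 2 a_3 = 7/4  ->  a_6 = 7/120
Truncated series: y(x) = -2 + x + (5/2) x^2 - (1/2) x^3 - (1/4) x^4 - (1/5) x^5 + (7/120) x^6 + O(x^7).

a_0 = -2; a_1 = 1; a_2 = 5/2; a_3 = -1/2; a_4 = -1/4; a_5 = -1/5; a_6 = 7/120


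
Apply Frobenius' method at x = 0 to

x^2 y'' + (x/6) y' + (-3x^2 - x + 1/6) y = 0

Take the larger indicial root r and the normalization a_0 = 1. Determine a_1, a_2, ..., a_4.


Write in Frobenius form y'' + (p(x)/x) y' + (q(x)/x^2) y = 0:
  p(x) = 1/6,  q(x) = -3x^2 - x + 1/6.
Indicial equation: r(r-1) + (1/6) r + (1/6) = 0 -> roots r_1 = 1/2, r_2 = 1/3.
Take r = r_1 = 1/2. Let y(x) = x^r sum_{n>=0} a_n x^n with a_0 = 1.
Substitute y = x^r sum a_n x^n and match x^{r+n}. The recurrence is
  D(n) a_n - 1 a_{n-1} - 3 a_{n-2} = 0,  where D(n) = (r+n)(r+n-1) + (1/6)(r+n) + (1/6).
  a_n = [1 a_{n-1} + 3 a_{n-2}] / D(n).
Since the indicial polynomial factors as (r - r_1)(r - r_2), D(n) = (r_1 + n - r_1)(r_1 + n - r_2) = n(n + 1/6).
Evaluating step by step (a_0 = 1):
  n = 1: D(1) = 1(1 + 1/6) = 7/6; numerator = 1(1) = 1; a_1 = (1)/(7/6) = 6/7
  n = 2: D(2) = 2(2 + 1/6) = 13/3; numerator = 1(6/7) + 3(1) = 27/7; a_2 = (27/7)/(13/3) = 81/91
  n = 3: D(3) = 3(3 + 1/6) = 19/2; numerator = 1(81/91) + 3(6/7) = 45/13; a_3 = (45/13)/(19/2) = 90/247
  n = 4: D(4) = 4(4 + 1/6) = 50/3; numerator = 1(90/247) + 3(81/91) = 5247/1729; a_4 = (5247/1729)/(50/3) = 15741/86450

r = 1/2; a_0 = 1; a_1 = 6/7; a_2 = 81/91; a_3 = 90/247; a_4 = 15741/86450


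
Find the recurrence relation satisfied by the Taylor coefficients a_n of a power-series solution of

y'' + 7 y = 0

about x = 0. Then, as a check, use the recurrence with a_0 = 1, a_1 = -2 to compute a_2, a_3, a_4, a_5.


Substitute y = sum_n a_n x^n into y'' + (const) y = 0.
y''(x) = sum_{n>=0} (n+2)(n+1) a_{n+2} x^n.
The ODE becomes sum_n [(n+2)(n+1) a_{n+2} + 7 a_n] x^n = 0.
Setting each coefficient to zero gives the recurrence:
  (n+2)(n+1) a_{n+2} + 7 a_n = 0,
  a_{n+2} = -7 / ((n+1)(n+2)) a_n.

Check with a_0 = 1, a_1 = -2 (apply the recurrence for n = 0, 1, 2, 3): a_0 = 1, a_1 = -2, a_2 = -7/2, a_3 = 7/3, a_4 = 49/24, a_5 = -49/60.

a_{n+2} = -7/((n+1)(n+2)) * a_n; check: a_0 = 1, a_1 = -2, a_2 = -7/2, a_3 = 7/3, a_4 = 49/24, a_5 = -49/60


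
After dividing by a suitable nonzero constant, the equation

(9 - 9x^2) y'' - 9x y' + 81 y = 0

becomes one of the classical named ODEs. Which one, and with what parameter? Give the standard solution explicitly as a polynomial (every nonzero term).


All three coefficients share the factor 9; dividing through by 9 gives  (1 - x^2) y'' - x y' + 9 y = 0.
This matches the Chebyshev equation (1 - x^2) y'' - x y' + n^2 y = 0 (note the -x y' term, not -2x y') with n^2 = 9, so n = 3; the polynomial solution is T_3(x).
With y = sum_k a_k x^k, matching x^k gives (k+2)(k+1) a_{k+2} = (k^2 - n^2) a_k = (k - 3)(k + 3) a_k. The right side vanishes at k = 3, so the series with the parity of 3 terminates at degree 3.
Standard normalization: leading coefficient of T_n is 2^(n-1), so a_3 = 2^2 = 4. Work downward with a_k = (k+1)(k+2) a_{k+2} / ((k - 3)(k + 3)):
  a_1 = (2)(3)(4) / ((1 - 3)(1 + 3)) = 24/(-8) = -3
Hence T_3(x) = 4 x^3 - 3 x.

T_3(x); series = 4 x^3 - 3 x


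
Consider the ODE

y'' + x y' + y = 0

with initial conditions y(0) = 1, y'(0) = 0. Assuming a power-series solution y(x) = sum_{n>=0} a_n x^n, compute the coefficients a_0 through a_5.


Ansatz: y(x) = sum_{n>=0} a_n x^n, so y'(x) = sum_{n>=1} n a_n x^(n-1) and y''(x) = sum_{n>=2} n(n-1) a_n x^(n-2).
Substitute into P(x) y'' + Q(x) y' + R(x) y = 0 with P(x) = 1, Q(x) = x, R(x) = 1, and match powers of x.
Initial conditions: a_0 = 1, a_1 = 0.
Setting the coefficient of each power of x to zero and solving order by order (substituting the coefficients already found):
  x^0: 2 a_2 + a_0 = 0  ->  2 a_2 = -a_0 = -1  ->  a_2 = -1/2
  x^1: 6 a_3 + 2 a_1 = 0  ->  6 a_3 = -2 a_1 = 0  ->  a_3 = 0
  x^2: 12 a_4 + 3 a_2 = 0  ->  12 a_4 = -3 a_2 = 3/2  ->  a_4 = 1/8
  x^3: 20 a_5 + 4 a_3 = 0  ->  20 a_5 = -4 a_3 = 0  ->  a_5 = 0
Truncated series: y(x) = 1 - (1/2) x^2 + (1/8) x^4 + O(x^6).

a_0 = 1; a_1 = 0; a_2 = -1/2; a_3 = 0; a_4 = 1/8; a_5 = 0


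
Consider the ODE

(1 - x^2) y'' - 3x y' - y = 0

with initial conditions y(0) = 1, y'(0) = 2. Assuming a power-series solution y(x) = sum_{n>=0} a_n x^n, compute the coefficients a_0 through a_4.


Ansatz: y(x) = sum_{n>=0} a_n x^n, so y'(x) = sum_{n>=1} n a_n x^(n-1) and y''(x) = sum_{n>=2} n(n-1) a_n x^(n-2).
Substitute into P(x) y'' + Q(x) y' + R(x) y = 0 with P(x) = 1 - x^2, Q(x) = -3x, R(x) = -1, and match powers of x.
Initial conditions: a_0 = 1, a_1 = 2.
Setting the coefficient of each power of x to zero and solving order by order (substituting the coefficients already found):
  x^0: 2 a_2 - a_0 = 0  ->  2 a_2 = a_0 = 1  ->  a_2 = 1/2
  x^1: 6 a_3 - 4 a_1 = 0  ->  6 a_3 = 4 a_1 = 8  ->  a_3 = 4/3
  x^2: 12 a_4 - 9 a_2 = 0  ->  12 a_4 = 9 a_2 = 9/2  ->  a_4 = 3/8
Truncated series: y(x) = 1 + 2 x + (1/2) x^2 + (4/3) x^3 + (3/8) x^4 + O(x^5).

a_0 = 1; a_1 = 2; a_2 = 1/2; a_3 = 4/3; a_4 = 3/8


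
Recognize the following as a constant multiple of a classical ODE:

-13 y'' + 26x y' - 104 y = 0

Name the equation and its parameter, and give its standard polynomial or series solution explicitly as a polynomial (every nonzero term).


All three coefficients share the factor -13; dividing through by -13 gives  y'' - 2x y' + 8 y = 0.
This matches the Hermite equation y'' - 2x y' + 2n y = 0 with 2n = 8, so n = 4; the polynomial solution is H_4(x).
With y = sum_k a_k x^k, matching x^k gives (k+2)(k+1) a_{k+2} = 2(k - n) a_k = 2(k - 4) a_k. The right side vanishes at k = 4, so the series with the parity of 4 terminates at degree 4.
Standard normalization: leading coefficient of H_n is 2^n, so a_4 = 2^4 = 16. Work downward with a_k = (k+1)(k+2) a_{k+2} / (2(k - n)):
  a_2 = (3)(4)(16) / (2(2 - 4)) = 192/(-4) = -48
  a_0 = (1)(2)(-48) / (2(0 - 4)) = -96/(-8) = 12
Hence H_4(x) = 16 x^4 - 48 x^2 + 12.

H_4(x); series = 16 x^4 - 48 x^2 + 12


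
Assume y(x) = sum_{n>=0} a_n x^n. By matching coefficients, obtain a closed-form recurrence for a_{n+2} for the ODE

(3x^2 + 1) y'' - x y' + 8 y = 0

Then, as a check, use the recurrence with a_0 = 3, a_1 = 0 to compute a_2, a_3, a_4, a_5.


Substitute y = sum_n a_n x^n.
(1 + 3 x^2) y'' contributes (n+2)(n+1) a_{n+2} + 3 n(n-1) a_n at x^n.
-x y'(x) contributes -n a_n at x^n.
8 y(x) contributes 8 a_n at x^n.
Matching x^n: (n+2)(n+1) a_{n+2} + (3 n(n-1) - n + 8) a_n = 0.
Thus a_{n+2} = (-3 n(n-1) + n - 8) / ((n+1)(n+2)) * a_n.

Check with a_0 = 3, a_1 = 0 (apply the recurrence for n = 0, 1, 2, 3): a_0 = 3, a_1 = 0, a_2 = -12, a_3 = 0, a_4 = 12, a_5 = 0.

a_(n+2) = (-3 n(n-1) + n - 8) / ((n+1)(n+2)) * a_n; check: a_0 = 3, a_1 = 0, a_2 = -12, a_3 = 0, a_4 = 12, a_5 = 0


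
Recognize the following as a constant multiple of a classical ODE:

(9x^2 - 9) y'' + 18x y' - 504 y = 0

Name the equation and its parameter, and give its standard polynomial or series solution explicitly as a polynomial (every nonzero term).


All three coefficients share the factor -9; dividing through by -9 gives  (1 - x^2) y'' - 2x y' + 56 y = 0.
This matches the Legendre equation (1 - x^2) y'' - 2x y' + n(n+1) y = 0 (note the -2x y' term) with n(n+1) = 56, so n = 7; the polynomial solution is P_7(x).
With y = sum_k a_k x^k, matching x^k gives (k+2)(k+1) a_{k+2} = [k(k+1) - n(n+1)] a_k = (k - 7)(k + 8) a_k. The right side vanishes at k = 7, so the series with the parity of 7 terminates at degree 7.
Standard normalization (P_n(1) = 1): leading coefficient (2n)!/(2^n (n!)^2) = 87178291200/(128*25401600) = 429/16, so a_7 = 429/16. Work downward with a_k = (k+1)(k+2) a_{k+2} / ((k - 7)(k + 8)):
  a_5 = (6)(7)(429/16) / ((5 - 7)(5 + 8)) = (9009/8)/(-26) = -693/16
  a_3 = (4)(5)(-693/16) / ((3 - 7)(3 + 8)) = (-3465/4)/(-44) = 315/16
  a_1 = (2)(3)(315/16) / ((1 - 7)(1 + 8)) = (945/8)/(-54) = -35/16
Hence P_7(x) = 429 x^7/16 - 693 x^5/16 + 315 x^3/16 - 35 x/16.

P_7(x); series = 429 x^7/16 - 693 x^5/16 + 315 x^3/16 - 35 x/16
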